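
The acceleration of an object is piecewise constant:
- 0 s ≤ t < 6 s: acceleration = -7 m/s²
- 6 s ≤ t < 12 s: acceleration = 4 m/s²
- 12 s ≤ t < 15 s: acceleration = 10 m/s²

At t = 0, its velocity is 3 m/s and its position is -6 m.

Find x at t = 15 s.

On each constant-a segment, Δv = aΔt and Δx = v₀Δt + ½aΔt²; chain segment to segment.
0–6 s: v starts 3 m/s; Δx = 3·6 + ½·-7·6² = -108 m; v ends -39 m/s.
6–12 s: v starts -39 m/s; Δx = -39·6 + ½·4·6² = -162 m; v ends -15 m/s.
12–15 s: v starts -15 m/s; Δx = -15·3 + ½·10·3² = 0 m; v ends 15 m/s.
x(15) = -6 + Σ Δx = -276 m.

-276 m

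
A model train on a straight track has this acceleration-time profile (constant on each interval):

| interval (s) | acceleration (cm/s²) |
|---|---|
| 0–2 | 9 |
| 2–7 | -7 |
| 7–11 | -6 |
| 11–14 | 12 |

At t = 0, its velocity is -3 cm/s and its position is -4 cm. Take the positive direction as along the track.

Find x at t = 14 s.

On each constant-a segment, Δv = aΔt and Δx = v₀Δt + ½aΔt²; chain segment to segment.
0–2 s: v starts -3 cm/s; Δx = -3·2 + ½·9·2² = 12 cm; v ends 15 cm/s.
2–7 s: v starts 15 cm/s; Δx = 15·5 + ½·-7·5² = -12.5 cm; v ends -20 cm/s.
7–11 s: v starts -20 cm/s; Δx = -20·4 + ½·-6·4² = -128 cm; v ends -44 cm/s.
11–14 s: v starts -44 cm/s; Δx = -44·3 + ½·12·3² = -78 cm; v ends -8 cm/s.
x(14) = -4 + Σ Δx = -210.5 cm.

-210.5 cm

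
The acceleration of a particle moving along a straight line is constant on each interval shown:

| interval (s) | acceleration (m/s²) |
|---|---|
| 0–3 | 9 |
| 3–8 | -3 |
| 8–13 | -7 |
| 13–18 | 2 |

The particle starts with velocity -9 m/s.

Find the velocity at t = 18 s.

-22 m/s

Δv equals the area under the a-t graph; then v = v₀ + Δv.
0–3 s: 9 × 3 = 27 m/s
3–8 s: -3 × 5 = -15 m/s
8–13 s: -7 × 5 = -35 m/s
13–18 s: 2 × 5 = 10 m/s
Δv = -13 m/s, so v(18) = -9 + (-13) = -22 m/s.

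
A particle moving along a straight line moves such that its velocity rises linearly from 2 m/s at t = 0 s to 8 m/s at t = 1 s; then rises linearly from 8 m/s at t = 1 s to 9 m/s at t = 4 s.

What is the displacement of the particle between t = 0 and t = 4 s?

Displacement is the signed area under the v-t curve.
0–1 s: ½(2 + 8)(1) = 5 m
1–4 s: ½(8 + 9)(3) = 25.5 m
Net displacement = 30.5 m

30.5 m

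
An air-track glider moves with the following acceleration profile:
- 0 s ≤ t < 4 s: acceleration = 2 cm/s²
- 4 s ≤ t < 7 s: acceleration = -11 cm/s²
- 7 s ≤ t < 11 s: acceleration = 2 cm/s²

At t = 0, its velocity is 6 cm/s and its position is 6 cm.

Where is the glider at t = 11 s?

-21.5 cm

On each constant-a segment, Δv = aΔt and Δx = v₀Δt + ½aΔt²; chain segment to segment.
0–4 s: v starts 6 cm/s; Δx = 6·4 + ½·2·4² = 40 cm; v ends 14 cm/s.
4–7 s: v starts 14 cm/s; Δx = 14·3 + ½·-11·3² = -7.5 cm; v ends -19 cm/s.
7–11 s: v starts -19 cm/s; Δx = -19·4 + ½·2·4² = -60 cm; v ends -11 cm/s.
x(11) = 6 + Σ Δx = -21.5 cm.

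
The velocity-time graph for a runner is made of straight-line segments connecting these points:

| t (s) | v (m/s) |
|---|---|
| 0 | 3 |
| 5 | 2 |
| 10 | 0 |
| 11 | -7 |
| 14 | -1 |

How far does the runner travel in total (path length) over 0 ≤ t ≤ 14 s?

Total distance travelled is ∫|v| dt — sum the magnitudes of each area piece.
0–5 s: |½(3 + 2)(5)| = 12.5 m
5–10 s: |½(2 + 0)(5)| = 5 m
10–11 s: |½(0 + -7)(1)| = 3.5 m
11–14 s: |½(-7 + -1)(3)| = 12 m
Total distance = 33 m

33 m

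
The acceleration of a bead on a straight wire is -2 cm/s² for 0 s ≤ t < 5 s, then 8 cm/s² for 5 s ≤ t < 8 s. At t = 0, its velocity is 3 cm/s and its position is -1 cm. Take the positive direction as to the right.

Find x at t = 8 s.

On each constant-a segment, Δv = aΔt and Δx = v₀Δt + ½aΔt²; chain segment to segment.
0–5 s: v starts 3 cm/s; Δx = 3·5 + ½·-2·5² = -10 cm; v ends -7 cm/s.
5–8 s: v starts -7 cm/s; Δx = -7·3 + ½·8·3² = 15 cm; v ends 17 cm/s.
x(8) = -1 + Σ Δx = 4 cm.

4 cm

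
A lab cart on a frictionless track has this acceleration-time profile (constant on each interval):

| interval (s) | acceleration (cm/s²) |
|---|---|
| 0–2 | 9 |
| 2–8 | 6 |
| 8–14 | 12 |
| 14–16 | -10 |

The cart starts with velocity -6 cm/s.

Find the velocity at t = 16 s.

100 cm/s

Δv equals the area under the a-t graph; then v = v₀ + Δv.
0–2 s: 9 × 2 = 18 cm/s
2–8 s: 6 × 6 = 36 cm/s
8–14 s: 12 × 6 = 72 cm/s
14–16 s: -10 × 2 = -20 cm/s
Δv = 106 cm/s, so v(16) = -6 + (106) = 100 cm/s.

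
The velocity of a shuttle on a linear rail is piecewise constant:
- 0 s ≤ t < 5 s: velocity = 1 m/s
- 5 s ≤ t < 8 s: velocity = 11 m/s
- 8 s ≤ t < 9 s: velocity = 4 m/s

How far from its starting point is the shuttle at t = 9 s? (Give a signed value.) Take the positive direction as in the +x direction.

42 m

Displacement is the signed area under the v-t curve.
0–5 s: 1 × 5 = 5 m
5–8 s: 11 × 3 = 33 m
8–9 s: 4 × 1 = 4 m
Net displacement = 42 m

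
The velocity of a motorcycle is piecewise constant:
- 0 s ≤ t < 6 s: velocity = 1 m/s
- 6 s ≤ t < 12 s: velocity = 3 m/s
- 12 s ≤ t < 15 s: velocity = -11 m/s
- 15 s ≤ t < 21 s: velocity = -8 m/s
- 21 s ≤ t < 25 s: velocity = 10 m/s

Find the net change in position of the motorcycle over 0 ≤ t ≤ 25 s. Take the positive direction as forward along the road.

-17 m

Displacement is the signed area under the v-t curve.
0–6 s: 1 × 6 = 6 m
6–12 s: 3 × 6 = 18 m
12–15 s: -11 × 3 = -33 m
15–21 s: -8 × 6 = -48 m
21–25 s: 10 × 4 = 40 m
Net displacement = -17 m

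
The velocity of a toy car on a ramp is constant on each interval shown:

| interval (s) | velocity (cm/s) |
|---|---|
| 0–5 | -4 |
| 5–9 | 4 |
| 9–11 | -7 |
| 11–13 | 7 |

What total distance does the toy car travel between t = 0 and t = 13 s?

64 cm

Distance (not displacement) is the total path length: add the absolute areas under v-t.
0–5 s: |-4| × 5 = 20 cm
5–9 s: |4| × 4 = 16 cm
9–11 s: |-7| × 2 = 14 cm
11–13 s: |7| × 2 = 14 cm
Total distance = 64 cm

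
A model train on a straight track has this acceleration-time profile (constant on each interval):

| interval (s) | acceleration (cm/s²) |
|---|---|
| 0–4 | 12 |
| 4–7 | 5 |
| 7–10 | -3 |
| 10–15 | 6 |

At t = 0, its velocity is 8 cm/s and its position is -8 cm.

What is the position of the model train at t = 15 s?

On each constant-a segment, Δv = aΔt and Δx = v₀Δt + ½aΔt²; chain segment to segment.
0–4 s: v starts 8 cm/s; Δx = 8·4 + ½·12·4² = 128 cm; v ends 56 cm/s.
4–7 s: v starts 56 cm/s; Δx = 56·3 + ½·5·3² = 190.5 cm; v ends 71 cm/s.
7–10 s: v starts 71 cm/s; Δx = 71·3 + ½·-3·3² = 199.5 cm; v ends 62 cm/s.
10–15 s: v starts 62 cm/s; Δx = 62·5 + ½·6·5² = 385 cm; v ends 92 cm/s.
x(15) = -8 + Σ Δx = 895 cm.

895 cm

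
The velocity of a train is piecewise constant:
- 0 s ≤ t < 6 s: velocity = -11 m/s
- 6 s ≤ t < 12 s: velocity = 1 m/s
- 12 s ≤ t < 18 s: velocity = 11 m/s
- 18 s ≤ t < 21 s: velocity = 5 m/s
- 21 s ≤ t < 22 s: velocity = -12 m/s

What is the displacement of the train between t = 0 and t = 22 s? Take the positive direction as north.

9 m

Displacement is the signed area under the v-t curve.
0–6 s: -11 × 6 = -66 m
6–12 s: 1 × 6 = 6 m
12–18 s: 11 × 6 = 66 m
18–21 s: 5 × 3 = 15 m
21–22 s: -12 × 1 = -12 m
Net displacement = 9 m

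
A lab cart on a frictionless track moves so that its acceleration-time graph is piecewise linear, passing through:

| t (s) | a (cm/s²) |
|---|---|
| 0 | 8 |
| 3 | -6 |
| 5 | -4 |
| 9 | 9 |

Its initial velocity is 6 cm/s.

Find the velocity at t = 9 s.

9 cm/s

Δv equals the area under the a-t graph; then v = v₀ + Δv.
0–3 s: ½(8 + -6)(3) = 3 cm/s
3–5 s: ½(-6 + -4)(2) = -10 cm/s
5–9 s: ½(-4 + 9)(4) = 10 cm/s
Δv = 3 cm/s, so v(9) = 6 + (3) = 9 cm/s.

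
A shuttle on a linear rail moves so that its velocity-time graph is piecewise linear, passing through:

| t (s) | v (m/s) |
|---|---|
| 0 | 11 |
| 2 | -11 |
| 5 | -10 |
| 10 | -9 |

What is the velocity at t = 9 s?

-9.2 m/s

On 5–10 s the graph is linear from -10 to -9 m/s: v(9) = -10 + (-9 − -10)·(9 − 5)/(10 − 5) = -9.2 m/s.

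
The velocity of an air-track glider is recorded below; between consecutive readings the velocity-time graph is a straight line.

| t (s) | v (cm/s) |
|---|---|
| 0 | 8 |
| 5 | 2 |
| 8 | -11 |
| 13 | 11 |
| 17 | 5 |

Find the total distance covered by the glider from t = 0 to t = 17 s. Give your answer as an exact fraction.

1286/13 cm

Distance (not displacement) is the total path length: add the absolute areas under v-t.
0–5 s: |½(8 + 2)(5)| = 25 cm
5–8 s: v = 0 at t = 71/13 s; triangle areas 6/13 + 363/26 = 375/26 cm
8–13 s: v = 0 at t = 10.5 s; triangle areas 13.75 + 13.75 = 27.5 cm
13–17 s: |½(11 + 5)(4)| = 32 cm
Total distance = 1286/13 cm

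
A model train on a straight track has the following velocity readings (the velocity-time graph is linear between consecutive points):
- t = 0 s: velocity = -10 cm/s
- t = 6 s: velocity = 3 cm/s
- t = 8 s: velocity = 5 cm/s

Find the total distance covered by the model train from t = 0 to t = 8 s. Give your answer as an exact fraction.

Distance (not displacement) is the total path length: add the absolute areas under v-t.
0–6 s: v = 0 at t = 60/13 s; triangle areas 300/13 + 27/13 = 327/13 cm
6–8 s: |½(3 + 5)(2)| = 8 cm
Total distance = 431/13 cm

431/13 cm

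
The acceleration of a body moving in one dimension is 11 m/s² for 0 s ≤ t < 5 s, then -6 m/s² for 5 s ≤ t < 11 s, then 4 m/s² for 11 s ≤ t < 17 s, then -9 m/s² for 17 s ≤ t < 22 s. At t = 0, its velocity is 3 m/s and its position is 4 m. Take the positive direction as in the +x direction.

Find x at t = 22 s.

718 m

On each constant-a segment, Δv = aΔt and Δx = v₀Δt + ½aΔt²; chain segment to segment.
0–5 s: v starts 3 m/s; Δx = 3·5 + ½·11·5² = 152.5 m; v ends 58 m/s.
5–11 s: v starts 58 m/s; Δx = 58·6 + ½·-6·6² = 240 m; v ends 22 m/s.
11–17 s: v starts 22 m/s; Δx = 22·6 + ½·4·6² = 204 m; v ends 46 m/s.
17–22 s: v starts 46 m/s; Δx = 46·5 + ½·-9·5² = 117.5 m; v ends 1 m/s.
x(22) = 4 + Σ Δx = 718 m.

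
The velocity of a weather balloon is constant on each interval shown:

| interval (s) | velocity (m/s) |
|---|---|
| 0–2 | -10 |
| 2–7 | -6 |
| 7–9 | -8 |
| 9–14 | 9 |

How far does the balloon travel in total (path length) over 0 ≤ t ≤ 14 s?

Distance (not displacement) is the total path length: add the absolute areas under v-t.
0–2 s: |-10| × 2 = 20 m
2–7 s: |-6| × 5 = 30 m
7–9 s: |-8| × 2 = 16 m
9–14 s: |9| × 5 = 45 m
Total distance = 111 m

111 m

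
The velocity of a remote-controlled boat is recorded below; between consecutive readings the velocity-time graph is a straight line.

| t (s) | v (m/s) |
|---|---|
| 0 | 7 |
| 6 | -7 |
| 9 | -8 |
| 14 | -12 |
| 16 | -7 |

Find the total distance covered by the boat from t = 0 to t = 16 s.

112.5 m

Distance (not displacement) is the total path length: add the absolute areas under v-t.
0–6 s: v = 0 at t = 3 s; triangle areas 10.5 + 10.5 = 21 m
6–9 s: |½(-7 + -8)(3)| = 22.5 m
9–14 s: |½(-8 + -12)(5)| = 50 m
14–16 s: |½(-12 + -7)(2)| = 19 m
Total distance = 112.5 m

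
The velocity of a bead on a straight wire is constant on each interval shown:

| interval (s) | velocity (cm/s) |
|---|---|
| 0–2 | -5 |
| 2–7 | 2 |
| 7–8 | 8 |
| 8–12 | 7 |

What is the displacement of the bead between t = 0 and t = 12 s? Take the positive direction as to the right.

36 cm

Displacement is the signed area under the v-t curve.
0–2 s: -5 × 2 = -10 cm
2–7 s: 2 × 5 = 10 cm
7–8 s: 8 × 1 = 8 cm
8–12 s: 7 × 4 = 28 cm
Net displacement = 36 cm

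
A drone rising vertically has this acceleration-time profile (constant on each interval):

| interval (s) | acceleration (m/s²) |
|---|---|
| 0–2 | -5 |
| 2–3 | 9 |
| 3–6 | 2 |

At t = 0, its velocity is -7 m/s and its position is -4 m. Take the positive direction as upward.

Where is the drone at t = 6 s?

On each constant-a segment, Δv = aΔt and Δx = v₀Δt + ½aΔt²; chain segment to segment.
0–2 s: v starts -7 m/s; Δx = -7·2 + ½·-5·2² = -24 m; v ends -17 m/s.
2–3 s: v starts -17 m/s; Δx = -17·1 + ½·9·1² = -12.5 m; v ends -8 m/s.
3–6 s: v starts -8 m/s; Δx = -8·3 + ½·2·3² = -15 m; v ends -2 m/s.
x(6) = -4 + Σ Δx = -55.5 m.

-55.5 m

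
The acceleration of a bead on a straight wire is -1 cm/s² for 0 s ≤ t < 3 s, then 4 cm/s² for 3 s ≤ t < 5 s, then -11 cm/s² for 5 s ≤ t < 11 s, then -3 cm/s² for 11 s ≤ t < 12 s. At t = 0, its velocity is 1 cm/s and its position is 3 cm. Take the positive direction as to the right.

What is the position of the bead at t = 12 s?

-218 cm

On each constant-a segment, Δv = aΔt and Δx = v₀Δt + ½aΔt²; chain segment to segment.
0–3 s: v starts 1 cm/s; Δx = 1·3 + ½·-1·3² = -1.5 cm; v ends -2 cm/s.
3–5 s: v starts -2 cm/s; Δx = -2·2 + ½·4·2² = 4 cm; v ends 6 cm/s.
5–11 s: v starts 6 cm/s; Δx = 6·6 + ½·-11·6² = -162 cm; v ends -60 cm/s.
11–12 s: v starts -60 cm/s; Δx = -60·1 + ½·-3·1² = -61.5 cm; v ends -63 cm/s.
x(12) = 3 + Σ Δx = -218 cm.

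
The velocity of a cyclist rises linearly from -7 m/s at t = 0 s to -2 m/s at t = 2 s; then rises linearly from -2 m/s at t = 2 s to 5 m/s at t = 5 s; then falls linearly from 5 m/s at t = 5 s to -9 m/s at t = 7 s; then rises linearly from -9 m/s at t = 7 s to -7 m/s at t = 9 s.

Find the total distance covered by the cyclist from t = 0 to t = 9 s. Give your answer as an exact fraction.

Distance (not displacement) is the total path length: add the absolute areas under v-t.
0–2 s: |½(-7 + -2)(2)| = 9 m
2–5 s: v = 0 at t = 20/7 s; triangle areas 6/7 + 75/14 = 87/14 m
5–7 s: v = 0 at t = 40/7 s; triangle areas 25/14 + 81/14 = 53/7 m
7–9 s: |½(-9 + -7)(2)| = 16 m
Total distance = 543/14 m

543/14 m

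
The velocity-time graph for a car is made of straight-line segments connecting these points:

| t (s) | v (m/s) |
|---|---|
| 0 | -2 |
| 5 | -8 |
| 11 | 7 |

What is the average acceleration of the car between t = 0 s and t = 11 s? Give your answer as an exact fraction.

9/11 m/s²

Average acceleration = Δv/Δt = (7 − -2)/(11 − 0) = 9/11 m/s².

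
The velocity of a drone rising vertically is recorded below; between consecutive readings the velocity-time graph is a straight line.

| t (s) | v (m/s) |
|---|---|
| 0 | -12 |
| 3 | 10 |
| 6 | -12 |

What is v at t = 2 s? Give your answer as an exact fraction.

8/3 m/s

On 0–3 s the graph is linear from -12 to 10 m/s: v(2) = -12 + (10 − -12)·(2 − 0)/(3 − 0) = 8/3 m/s.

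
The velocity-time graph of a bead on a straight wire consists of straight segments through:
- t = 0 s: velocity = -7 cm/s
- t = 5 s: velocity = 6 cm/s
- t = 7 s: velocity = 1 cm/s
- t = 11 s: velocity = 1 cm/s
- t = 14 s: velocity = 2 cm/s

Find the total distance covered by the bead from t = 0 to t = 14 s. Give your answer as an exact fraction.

Total distance travelled is ∫|v| dt — sum the magnitudes of each area piece.
0–5 s: v = 0 at t = 35/13 s; triangle areas 245/26 + 90/13 = 425/26 cm
5–7 s: |½(6 + 1)(2)| = 7 cm
7–11 s: |1| × 4 = 4 cm
11–14 s: |½(1 + 2)(3)| = 4.5 cm
Total distance = 414/13 cm

414/13 cm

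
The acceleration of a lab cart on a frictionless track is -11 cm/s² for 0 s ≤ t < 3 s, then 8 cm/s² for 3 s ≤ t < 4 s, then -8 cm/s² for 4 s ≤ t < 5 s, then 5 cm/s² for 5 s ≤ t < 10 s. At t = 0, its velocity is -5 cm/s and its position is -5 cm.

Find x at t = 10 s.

-265 cm

On each constant-a segment, Δv = aΔt and Δx = v₀Δt + ½aΔt²; chain segment to segment.
0–3 s: v starts -5 cm/s; Δx = -5·3 + ½·-11·3² = -64.5 cm; v ends -38 cm/s.
3–4 s: v starts -38 cm/s; Δx = -38·1 + ½·8·1² = -34 cm; v ends -30 cm/s.
4–5 s: v starts -30 cm/s; Δx = -30·1 + ½·-8·1² = -34 cm; v ends -38 cm/s.
5–10 s: v starts -38 cm/s; Δx = -38·5 + ½·5·5² = -127.5 cm; v ends -13 cm/s.
x(10) = -5 + Σ Δx = -265 cm.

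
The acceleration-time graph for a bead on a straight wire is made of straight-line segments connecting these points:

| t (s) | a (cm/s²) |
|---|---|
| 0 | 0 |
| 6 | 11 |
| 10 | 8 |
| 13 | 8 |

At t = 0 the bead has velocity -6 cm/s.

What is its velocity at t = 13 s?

Δv equals the area under the a-t graph; then v = v₀ + Δv.
0–6 s: ½(0 + 11)(6) = 33 cm/s
6–10 s: ½(11 + 8)(4) = 38 cm/s
10–13 s: 8 × 3 = 24 cm/s
Δv = 95 cm/s, so v(13) = -6 + (95) = 89 cm/s.

89 cm/s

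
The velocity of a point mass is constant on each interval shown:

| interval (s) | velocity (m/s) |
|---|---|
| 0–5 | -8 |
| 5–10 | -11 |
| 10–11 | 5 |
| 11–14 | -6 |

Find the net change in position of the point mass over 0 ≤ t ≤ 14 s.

-108 m

Net displacement equals the area under the velocity-time graph (areas below the axis count negative).
0–5 s: -8 × 5 = -40 m
5–10 s: -11 × 5 = -55 m
10–11 s: 5 × 1 = 5 m
11–14 s: -6 × 3 = -18 m
Net displacement = -108 m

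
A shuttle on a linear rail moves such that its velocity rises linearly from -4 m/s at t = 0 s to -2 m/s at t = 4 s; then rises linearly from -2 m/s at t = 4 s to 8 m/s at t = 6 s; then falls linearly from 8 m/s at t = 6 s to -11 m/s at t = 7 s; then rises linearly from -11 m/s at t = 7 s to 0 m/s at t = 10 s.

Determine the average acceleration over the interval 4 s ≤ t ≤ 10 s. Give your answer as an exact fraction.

1/3 m/s²

Average acceleration = Δv/Δt = (0 − -2)/(10 − 4) = 1/3 m/s².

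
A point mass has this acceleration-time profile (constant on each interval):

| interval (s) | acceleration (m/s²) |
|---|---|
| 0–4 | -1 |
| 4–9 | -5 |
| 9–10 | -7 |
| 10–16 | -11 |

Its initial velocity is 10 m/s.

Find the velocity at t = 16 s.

-92 m/s

Δv equals the area under the a-t graph; then v = v₀ + Δv.
0–4 s: -1 × 4 = -4 m/s
4–9 s: -5 × 5 = -25 m/s
9–10 s: -7 × 1 = -7 m/s
10–16 s: -11 × 6 = -66 m/s
Δv = -102 m/s, so v(16) = 10 + (-102) = -92 m/s.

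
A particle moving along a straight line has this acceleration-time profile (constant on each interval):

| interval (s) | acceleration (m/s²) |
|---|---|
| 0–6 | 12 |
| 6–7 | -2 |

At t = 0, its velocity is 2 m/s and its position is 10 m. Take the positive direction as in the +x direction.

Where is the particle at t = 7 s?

On each constant-a segment, Δv = aΔt and Δx = v₀Δt + ½aΔt²; chain segment to segment.
0–6 s: v starts 2 m/s; Δx = 2·6 + ½·12·6² = 228 m; v ends 74 m/s.
6–7 s: v starts 74 m/s; Δx = 74·1 + ½·-2·1² = 73 m; v ends 72 m/s.
x(7) = 10 + Σ Δx = 311 m.

311 m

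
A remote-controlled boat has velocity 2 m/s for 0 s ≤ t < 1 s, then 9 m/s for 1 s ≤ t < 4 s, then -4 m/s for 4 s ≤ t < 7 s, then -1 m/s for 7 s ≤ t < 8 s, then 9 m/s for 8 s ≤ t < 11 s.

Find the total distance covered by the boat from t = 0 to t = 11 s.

69 m

Total distance travelled is ∫|v| dt — sum the magnitudes of each area piece.
0–1 s: |2| × 1 = 2 m
1–4 s: |9| × 3 = 27 m
4–7 s: |-4| × 3 = 12 m
7–8 s: |-1| × 1 = 1 m
8–11 s: |9| × 3 = 27 m
Total distance = 69 m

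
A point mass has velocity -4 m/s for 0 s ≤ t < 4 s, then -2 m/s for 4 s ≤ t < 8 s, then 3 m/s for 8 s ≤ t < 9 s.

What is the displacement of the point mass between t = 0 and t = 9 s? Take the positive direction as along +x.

Displacement is the signed area under the v-t curve.
0–4 s: -4 × 4 = -16 m
4–8 s: -2 × 4 = -8 m
8–9 s: 3 × 1 = 3 m
Net displacement = -21 m

-21 m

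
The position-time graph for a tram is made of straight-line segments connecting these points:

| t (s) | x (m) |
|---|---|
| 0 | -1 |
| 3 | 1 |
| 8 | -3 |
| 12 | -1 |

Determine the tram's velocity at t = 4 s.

-0.8 m/s

Velocity is the slope of the x-t graph on 3–8 s: (-3 − 1)/(8 − 3) = -0.8 m/s.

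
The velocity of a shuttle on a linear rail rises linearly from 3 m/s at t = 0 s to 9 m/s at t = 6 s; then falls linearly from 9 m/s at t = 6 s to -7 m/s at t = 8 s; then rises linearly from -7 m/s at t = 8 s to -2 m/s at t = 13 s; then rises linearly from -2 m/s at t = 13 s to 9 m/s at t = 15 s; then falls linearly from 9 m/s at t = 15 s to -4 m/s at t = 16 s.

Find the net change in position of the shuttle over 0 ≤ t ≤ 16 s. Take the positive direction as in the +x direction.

Net displacement equals the area under the velocity-time graph (areas below the axis count negative).
0–6 s: ½(3 + 9)(6) = 36 m
6–8 s: ½(9 + -7)(2) = 2 m
8–13 s: ½(-7 + -2)(5) = -22.5 m
13–15 s: ½(-2 + 9)(2) = 7 m
15–16 s: ½(9 + -4)(1) = 2.5 m
Net displacement = 25 m

25 m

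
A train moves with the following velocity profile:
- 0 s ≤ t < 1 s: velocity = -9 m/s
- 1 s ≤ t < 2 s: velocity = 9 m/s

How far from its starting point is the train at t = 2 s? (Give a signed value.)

0 m

Displacement is the signed area under the v-t curve.
0–1 s: -9 × 1 = -9 m
1–2 s: 9 × 1 = 9 m
Net displacement = 0 m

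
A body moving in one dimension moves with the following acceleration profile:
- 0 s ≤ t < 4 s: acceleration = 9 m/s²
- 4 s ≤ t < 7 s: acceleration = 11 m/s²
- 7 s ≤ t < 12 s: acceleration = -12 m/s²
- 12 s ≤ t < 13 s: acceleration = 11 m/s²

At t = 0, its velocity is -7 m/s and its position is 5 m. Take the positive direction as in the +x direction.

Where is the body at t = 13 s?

On each constant-a segment, Δv = aΔt and Δx = v₀Δt + ½aΔt²; chain segment to segment.
0–4 s: v starts -7 m/s; Δx = -7·4 + ½·9·4² = 44 m; v ends 29 m/s.
4–7 s: v starts 29 m/s; Δx = 29·3 + ½·11·3² = 136.5 m; v ends 62 m/s.
7–12 s: v starts 62 m/s; Δx = 62·5 + ½·-12·5² = 160 m; v ends 2 m/s.
12–13 s: v starts 2 m/s; Δx = 2·1 + ½·11·1² = 7.5 m; v ends 13 m/s.
x(13) = 5 + Σ Δx = 353 m.

353 m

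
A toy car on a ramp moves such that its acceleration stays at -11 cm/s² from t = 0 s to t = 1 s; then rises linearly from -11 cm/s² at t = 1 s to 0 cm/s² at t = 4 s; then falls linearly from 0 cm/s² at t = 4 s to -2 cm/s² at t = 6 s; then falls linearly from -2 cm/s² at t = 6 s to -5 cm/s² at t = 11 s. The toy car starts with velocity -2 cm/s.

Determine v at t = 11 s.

Δv equals the area under the a-t graph; then v = v₀ + Δv.
0–1 s: -11 × 1 = -11 cm/s
1–4 s: ½(-11 + 0)(3) = -16.5 cm/s
4–6 s: ½(0 + -2)(2) = -2 cm/s
6–11 s: ½(-2 + -5)(5) = -17.5 cm/s
Δv = -47 cm/s, so v(11) = -2 + (-47) = -49 cm/s.

-49 cm/s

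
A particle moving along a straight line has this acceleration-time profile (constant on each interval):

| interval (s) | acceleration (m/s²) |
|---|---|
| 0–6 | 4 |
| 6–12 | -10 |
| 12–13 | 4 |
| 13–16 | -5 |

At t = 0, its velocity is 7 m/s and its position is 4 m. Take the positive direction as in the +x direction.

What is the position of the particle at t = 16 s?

-0.5 m

On each constant-a segment, Δv = aΔt and Δx = v₀Δt + ½aΔt²; chain segment to segment.
0–6 s: v starts 7 m/s; Δx = 7·6 + ½·4·6² = 114 m; v ends 31 m/s.
6–12 s: v starts 31 m/s; Δx = 31·6 + ½·-10·6² = 6 m; v ends -29 m/s.
12–13 s: v starts -29 m/s; Δx = -29·1 + ½·4·1² = -27 m; v ends -25 m/s.
13–16 s: v starts -25 m/s; Δx = -25·3 + ½·-5·3² = -97.5 m; v ends -40 m/s.
x(16) = 4 + Σ Δx = -0.5 m.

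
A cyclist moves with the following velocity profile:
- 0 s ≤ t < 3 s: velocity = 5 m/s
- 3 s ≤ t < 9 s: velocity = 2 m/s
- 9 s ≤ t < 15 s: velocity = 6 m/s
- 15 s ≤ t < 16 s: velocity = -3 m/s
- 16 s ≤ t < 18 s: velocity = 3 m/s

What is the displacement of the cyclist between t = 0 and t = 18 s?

Net displacement equals the area under the velocity-time graph (areas below the axis count negative).
0–3 s: 5 × 3 = 15 m
3–9 s: 2 × 6 = 12 m
9–15 s: 6 × 6 = 36 m
15–16 s: -3 × 1 = -3 m
16–18 s: 3 × 2 = 6 m
Net displacement = 66 m

66 m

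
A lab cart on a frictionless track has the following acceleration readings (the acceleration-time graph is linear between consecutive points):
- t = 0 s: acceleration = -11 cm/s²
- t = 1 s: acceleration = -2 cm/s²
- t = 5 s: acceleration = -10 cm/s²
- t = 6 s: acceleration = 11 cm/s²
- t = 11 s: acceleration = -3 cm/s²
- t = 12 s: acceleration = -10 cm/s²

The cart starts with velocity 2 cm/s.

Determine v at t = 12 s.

Δv equals the area under the a-t graph; then v = v₀ + Δv.
0–1 s: ½(-11 + -2)(1) = -6.5 cm/s
1–5 s: ½(-2 + -10)(4) = -24 cm/s
5–6 s: ½(-10 + 11)(1) = 0.5 cm/s
6–11 s: ½(11 + -3)(5) = 20 cm/s
11–12 s: ½(-3 + -10)(1) = -6.5 cm/s
Δv = -16.5 cm/s, so v(12) = 2 + (-16.5) = -14.5 cm/s.

-14.5 cm/s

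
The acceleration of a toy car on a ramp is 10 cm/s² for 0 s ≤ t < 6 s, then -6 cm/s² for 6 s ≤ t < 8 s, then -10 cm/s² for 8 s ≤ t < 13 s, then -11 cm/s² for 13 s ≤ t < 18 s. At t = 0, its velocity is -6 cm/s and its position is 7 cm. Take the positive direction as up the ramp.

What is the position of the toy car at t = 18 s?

On each constant-a segment, Δv = aΔt and Δx = v₀Δt + ½aΔt²; chain segment to segment.
0–6 s: v starts -6 cm/s; Δx = -6·6 + ½·10·6² = 144 cm; v ends 54 cm/s.
6–8 s: v starts 54 cm/s; Δx = 54·2 + ½·-6·2² = 96 cm; v ends 42 cm/s.
8–13 s: v starts 42 cm/s; Δx = 42·5 + ½·-10·5² = 85 cm; v ends -8 cm/s.
13–18 s: v starts -8 cm/s; Δx = -8·5 + ½·-11·5² = -177.5 cm; v ends -63 cm/s.
x(18) = 7 + Σ Δx = 154.5 cm.

154.5 cm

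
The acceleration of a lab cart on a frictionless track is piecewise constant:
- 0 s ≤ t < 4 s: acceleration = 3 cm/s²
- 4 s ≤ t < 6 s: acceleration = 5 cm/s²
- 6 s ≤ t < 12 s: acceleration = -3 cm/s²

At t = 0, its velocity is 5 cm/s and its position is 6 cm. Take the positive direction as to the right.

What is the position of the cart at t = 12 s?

202 cm

On each constant-a segment, Δv = aΔt and Δx = v₀Δt + ½aΔt²; chain segment to segment.
0–4 s: v starts 5 cm/s; Δx = 5·4 + ½·3·4² = 44 cm; v ends 17 cm/s.
4–6 s: v starts 17 cm/s; Δx = 17·2 + ½·5·2² = 44 cm; v ends 27 cm/s.
6–12 s: v starts 27 cm/s; Δx = 27·6 + ½·-3·6² = 108 cm; v ends 9 cm/s.
x(12) = 6 + Σ Δx = 202 cm.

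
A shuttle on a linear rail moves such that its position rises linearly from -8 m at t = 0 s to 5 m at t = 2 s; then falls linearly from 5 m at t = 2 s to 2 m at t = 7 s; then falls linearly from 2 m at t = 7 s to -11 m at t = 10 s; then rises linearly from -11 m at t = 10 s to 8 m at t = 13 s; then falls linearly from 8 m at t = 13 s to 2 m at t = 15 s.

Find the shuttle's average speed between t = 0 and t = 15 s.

Average speed = (total path length)/(elapsed time); on a piecewise-linear x-t graph the path length is Σ|Δx|.
0–2 s: |Δx| = |5 − -8| = 13 m
2–7 s: |Δx| = |2 − 5| = 3 m
7–10 s: |Δx| = |-11 − 2| = 13 m
10–13 s: |Δx| = |8 − -11| = 19 m
13–15 s: |Δx| = |2 − 8| = 6 m
Total path = 54 m; average speed = 54/15 = 3.6 m/s.

3.6 m/s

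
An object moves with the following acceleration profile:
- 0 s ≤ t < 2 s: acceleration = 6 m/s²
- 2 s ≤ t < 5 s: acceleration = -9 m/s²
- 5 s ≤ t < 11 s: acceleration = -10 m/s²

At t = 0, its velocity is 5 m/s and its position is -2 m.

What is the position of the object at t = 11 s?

-209.5 m

On each constant-a segment, Δv = aΔt and Δx = v₀Δt + ½aΔt²; chain segment to segment.
0–2 s: v starts 5 m/s; Δx = 5·2 + ½·6·2² = 22 m; v ends 17 m/s.
2–5 s: v starts 17 m/s; Δx = 17·3 + ½·-9·3² = 10.5 m; v ends -10 m/s.
5–11 s: v starts -10 m/s; Δx = -10·6 + ½·-10·6² = -240 m; v ends -70 m/s.
x(11) = -2 + Σ Δx = -209.5 m.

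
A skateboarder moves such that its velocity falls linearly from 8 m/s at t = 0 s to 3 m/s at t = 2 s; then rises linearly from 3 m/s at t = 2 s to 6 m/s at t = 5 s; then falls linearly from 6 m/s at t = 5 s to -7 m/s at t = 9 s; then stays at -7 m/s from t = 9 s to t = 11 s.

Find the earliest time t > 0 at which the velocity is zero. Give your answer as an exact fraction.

t = 89/13 s

v changes sign on 5–9 s (from 6 to -7); the graph is linear there, so v = 0 at t = 5 + (-6)·(9 − 5)/(-7 − 6) = 89/13 s.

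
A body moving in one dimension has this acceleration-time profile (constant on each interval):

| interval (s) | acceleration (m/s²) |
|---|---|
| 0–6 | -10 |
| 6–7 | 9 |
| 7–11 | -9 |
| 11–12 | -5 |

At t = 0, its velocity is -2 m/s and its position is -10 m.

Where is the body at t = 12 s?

On each constant-a segment, Δv = aΔt and Δx = v₀Δt + ½aΔt²; chain segment to segment.
0–6 s: v starts -2 m/s; Δx = -2·6 + ½·-10·6² = -192 m; v ends -62 m/s.
6–7 s: v starts -62 m/s; Δx = -62·1 + ½·9·1² = -57.5 m; v ends -53 m/s.
7–11 s: v starts -53 m/s; Δx = -53·4 + ½·-9·4² = -284 m; v ends -89 m/s.
11–12 s: v starts -89 m/s; Δx = -89·1 + ½·-5·1² = -91.5 m; v ends -94 m/s.
x(12) = -10 + Σ Δx = -635 m.

-635 m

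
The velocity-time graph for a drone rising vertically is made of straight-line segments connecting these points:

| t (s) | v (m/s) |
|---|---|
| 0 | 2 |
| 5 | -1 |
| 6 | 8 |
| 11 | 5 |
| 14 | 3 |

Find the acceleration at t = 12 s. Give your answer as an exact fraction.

-2/3 m/s²

Acceleration is the slope of the v-t graph on 11–14 s: (3 − 5)/(14 − 11) = -2/3 m/s².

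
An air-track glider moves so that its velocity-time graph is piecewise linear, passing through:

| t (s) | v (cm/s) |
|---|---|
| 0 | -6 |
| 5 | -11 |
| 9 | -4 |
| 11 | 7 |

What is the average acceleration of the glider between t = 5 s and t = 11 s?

Average acceleration = Δv/Δt = (7 − -11)/(11 − 5) = 3 cm/s².

3 cm/s²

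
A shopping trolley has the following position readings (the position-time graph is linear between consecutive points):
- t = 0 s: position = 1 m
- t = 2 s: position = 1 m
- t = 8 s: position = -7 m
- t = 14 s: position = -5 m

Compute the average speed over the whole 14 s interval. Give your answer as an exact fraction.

Average speed = (total path length)/(elapsed time); on a piecewise-linear x-t graph the path length is Σ|Δx|.
0–2 s: |Δx| = |1 − 1| = 0 m
2–8 s: |Δx| = |-7 − 1| = 8 m
8–14 s: |Δx| = |-5 − -7| = 2 m
Total path = 10 m; average speed = 10/14 = 5/7 m/s.

5/7 m/s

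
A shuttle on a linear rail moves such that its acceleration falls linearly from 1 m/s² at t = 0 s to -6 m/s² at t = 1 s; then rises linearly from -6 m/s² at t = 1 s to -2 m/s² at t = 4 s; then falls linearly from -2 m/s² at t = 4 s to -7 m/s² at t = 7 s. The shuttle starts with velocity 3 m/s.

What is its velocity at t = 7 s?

Δv equals the area under the a-t graph; then v = v₀ + Δv.
0–1 s: ½(1 + -6)(1) = -2.5 m/s
1–4 s: ½(-6 + -2)(3) = -12 m/s
4–7 s: ½(-2 + -7)(3) = -13.5 m/s
Δv = -28 m/s, so v(7) = 3 + (-28) = -25 m/s.

-25 m/s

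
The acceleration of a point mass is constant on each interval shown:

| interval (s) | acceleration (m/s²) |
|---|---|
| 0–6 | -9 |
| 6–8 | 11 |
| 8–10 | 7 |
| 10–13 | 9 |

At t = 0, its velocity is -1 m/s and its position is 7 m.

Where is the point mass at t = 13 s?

-317.5 m

On each constant-a segment, Δv = aΔt and Δx = v₀Δt + ½aΔt²; chain segment to segment.
0–6 s: v starts -1 m/s; Δx = -1·6 + ½·-9·6² = -168 m; v ends -55 m/s.
6–8 s: v starts -55 m/s; Δx = -55·2 + ½·11·2² = -88 m; v ends -33 m/s.
8–10 s: v starts -33 m/s; Δx = -33·2 + ½·7·2² = -52 m; v ends -19 m/s.
10–13 s: v starts -19 m/s; Δx = -19·3 + ½·9·3² = -16.5 m; v ends 8 m/s.
x(13) = 7 + Σ Δx = -317.5 m.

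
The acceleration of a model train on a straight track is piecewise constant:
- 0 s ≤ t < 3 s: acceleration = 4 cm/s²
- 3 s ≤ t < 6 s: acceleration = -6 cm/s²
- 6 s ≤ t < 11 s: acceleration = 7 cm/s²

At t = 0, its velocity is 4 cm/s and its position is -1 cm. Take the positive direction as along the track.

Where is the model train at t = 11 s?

127.5 cm

On each constant-a segment, Δv = aΔt and Δx = v₀Δt + ½aΔt²; chain segment to segment.
0–3 s: v starts 4 cm/s; Δx = 4·3 + ½·4·3² = 30 cm; v ends 16 cm/s.
3–6 s: v starts 16 cm/s; Δx = 16·3 + ½·-6·3² = 21 cm; v ends -2 cm/s.
6–11 s: v starts -2 cm/s; Δx = -2·5 + ½·7·5² = 77.5 cm; v ends 33 cm/s.
x(11) = -1 + Σ Δx = 127.5 cm.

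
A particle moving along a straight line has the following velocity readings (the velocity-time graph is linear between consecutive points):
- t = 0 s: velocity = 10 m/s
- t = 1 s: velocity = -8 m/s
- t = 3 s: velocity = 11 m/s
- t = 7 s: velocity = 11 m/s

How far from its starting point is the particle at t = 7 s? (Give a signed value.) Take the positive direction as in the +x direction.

Displacement is the signed area under the v-t curve.
0–1 s: ½(10 + -8)(1) = 1 m
1–3 s: ½(-8 + 11)(2) = 3 m
3–7 s: 11 × 4 = 44 m
Net displacement = 48 m

48 m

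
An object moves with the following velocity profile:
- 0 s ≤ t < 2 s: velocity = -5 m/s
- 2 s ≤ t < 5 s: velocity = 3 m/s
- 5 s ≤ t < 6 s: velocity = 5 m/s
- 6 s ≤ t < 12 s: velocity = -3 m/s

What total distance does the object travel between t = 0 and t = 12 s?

42 m

Distance (not displacement) is the total path length: add the absolute areas under v-t.
0–2 s: |-5| × 2 = 10 m
2–5 s: |3| × 3 = 9 m
5–6 s: |5| × 1 = 5 m
6–12 s: |-3| × 6 = 18 m
Total distance = 42 m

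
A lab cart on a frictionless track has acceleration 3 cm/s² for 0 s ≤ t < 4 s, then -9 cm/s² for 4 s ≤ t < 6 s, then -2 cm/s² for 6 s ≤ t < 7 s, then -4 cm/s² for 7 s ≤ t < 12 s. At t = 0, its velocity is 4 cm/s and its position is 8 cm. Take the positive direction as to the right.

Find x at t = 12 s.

-11 cm

On each constant-a segment, Δv = aΔt and Δx = v₀Δt + ½aΔt²; chain segment to segment.
0–4 s: v starts 4 cm/s; Δx = 4·4 + ½·3·4² = 40 cm; v ends 16 cm/s.
4–6 s: v starts 16 cm/s; Δx = 16·2 + ½·-9·2² = 14 cm; v ends -2 cm/s.
6–7 s: v starts -2 cm/s; Δx = -2·1 + ½·-2·1² = -3 cm; v ends -4 cm/s.
7–12 s: v starts -4 cm/s; Δx = -4·5 + ½·-4·5² = -70 cm; v ends -24 cm/s.
x(12) = 8 + Σ Δx = -11 cm.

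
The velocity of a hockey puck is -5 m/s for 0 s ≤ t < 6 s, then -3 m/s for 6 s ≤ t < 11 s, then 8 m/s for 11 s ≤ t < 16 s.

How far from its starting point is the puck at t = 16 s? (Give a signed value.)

Displacement is the signed area under the v-t curve.
0–6 s: -5 × 6 = -30 m
6–11 s: -3 × 5 = -15 m
11–16 s: 8 × 5 = 40 m
Net displacement = -5 m

-5 m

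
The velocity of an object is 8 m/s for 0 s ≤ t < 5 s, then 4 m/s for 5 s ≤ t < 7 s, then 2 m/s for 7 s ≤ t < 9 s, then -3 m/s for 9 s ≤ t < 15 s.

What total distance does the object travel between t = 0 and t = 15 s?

Distance (not displacement) is the total path length: add the absolute areas under v-t.
0–5 s: |8| × 5 = 40 m
5–7 s: |4| × 2 = 8 m
7–9 s: |2| × 2 = 4 m
9–15 s: |-3| × 6 = 18 m
Total distance = 70 m

70 m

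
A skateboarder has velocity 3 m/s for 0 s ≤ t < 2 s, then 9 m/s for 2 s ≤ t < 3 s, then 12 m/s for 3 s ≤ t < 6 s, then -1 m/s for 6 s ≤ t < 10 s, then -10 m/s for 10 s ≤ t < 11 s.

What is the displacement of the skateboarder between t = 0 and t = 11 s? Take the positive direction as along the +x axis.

37 m

Displacement is the signed area under the v-t curve.
0–2 s: 3 × 2 = 6 m
2–3 s: 9 × 1 = 9 m
3–6 s: 12 × 3 = 36 m
6–10 s: -1 × 4 = -4 m
10–11 s: -10 × 1 = -10 m
Net displacement = 37 m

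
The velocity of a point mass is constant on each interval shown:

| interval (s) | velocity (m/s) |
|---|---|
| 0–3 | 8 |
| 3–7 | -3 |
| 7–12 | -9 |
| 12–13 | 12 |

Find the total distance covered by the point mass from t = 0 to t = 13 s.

93 m

Distance (not displacement) is the total path length: add the absolute areas under v-t.
0–3 s: |8| × 3 = 24 m
3–7 s: |-3| × 4 = 12 m
7–12 s: |-9| × 5 = 45 m
12–13 s: |12| × 1 = 12 m
Total distance = 93 m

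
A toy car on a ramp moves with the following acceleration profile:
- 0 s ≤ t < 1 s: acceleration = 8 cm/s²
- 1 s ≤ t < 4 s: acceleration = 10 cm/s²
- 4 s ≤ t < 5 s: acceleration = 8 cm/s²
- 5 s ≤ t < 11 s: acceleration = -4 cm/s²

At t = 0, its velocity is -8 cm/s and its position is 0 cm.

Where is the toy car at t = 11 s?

231 cm

On each constant-a segment, Δv = aΔt and Δx = v₀Δt + ½aΔt²; chain segment to segment.
0–1 s: v starts -8 cm/s; Δx = -8·1 + ½·8·1² = -4 cm; v ends 0 cm/s.
1–4 s: v starts 0 cm/s; Δx = 0·3 + ½·10·3² = 45 cm; v ends 30 cm/s.
4–5 s: v starts 30 cm/s; Δx = 30·1 + ½·8·1² = 34 cm; v ends 38 cm/s.
5–11 s: v starts 38 cm/s; Δx = 38·6 + ½·-4·6² = 156 cm; v ends 14 cm/s.
x(11) = 0 + Σ Δx = 231 cm.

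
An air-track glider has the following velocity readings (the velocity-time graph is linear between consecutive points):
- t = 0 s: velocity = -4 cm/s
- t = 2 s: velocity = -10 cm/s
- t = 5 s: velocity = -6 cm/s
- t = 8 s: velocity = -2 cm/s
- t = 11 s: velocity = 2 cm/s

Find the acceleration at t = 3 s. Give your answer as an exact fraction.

4/3 cm/s²

Acceleration is the slope of the v-t graph on 2–5 s: (-6 − -10)/(5 − 2) = 4/3 cm/s².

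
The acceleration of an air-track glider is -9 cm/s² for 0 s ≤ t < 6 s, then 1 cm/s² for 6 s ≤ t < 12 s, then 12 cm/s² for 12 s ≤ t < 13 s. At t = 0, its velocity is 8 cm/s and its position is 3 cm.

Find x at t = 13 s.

-403 cm

On each constant-a segment, Δv = aΔt and Δx = v₀Δt + ½aΔt²; chain segment to segment.
0–6 s: v starts 8 cm/s; Δx = 8·6 + ½·-9·6² = -114 cm; v ends -46 cm/s.
6–12 s: v starts -46 cm/s; Δx = -46·6 + ½·1·6² = -258 cm; v ends -40 cm/s.
12–13 s: v starts -40 cm/s; Δx = -40·1 + ½·12·1² = -34 cm; v ends -28 cm/s.
x(13) = 3 + Σ Δx = -403 cm.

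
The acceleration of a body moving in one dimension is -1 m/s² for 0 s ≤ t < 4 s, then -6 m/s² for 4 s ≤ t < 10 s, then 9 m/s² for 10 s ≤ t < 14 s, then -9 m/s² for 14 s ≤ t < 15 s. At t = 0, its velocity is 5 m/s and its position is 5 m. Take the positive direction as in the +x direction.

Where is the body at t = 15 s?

On each constant-a segment, Δv = aΔt and Δx = v₀Δt + ½aΔt²; chain segment to segment.
0–4 s: v starts 5 m/s; Δx = 5·4 + ½·-1·4² = 12 m; v ends 1 m/s.
4–10 s: v starts 1 m/s; Δx = 1·6 + ½·-6·6² = -102 m; v ends -35 m/s.
10–14 s: v starts -35 m/s; Δx = -35·4 + ½·9·4² = -68 m; v ends 1 m/s.
14–15 s: v starts 1 m/s; Δx = 1·1 + ½·-9·1² = -3.5 m; v ends -8 m/s.
x(15) = 5 + Σ Δx = -156.5 m.

-156.5 m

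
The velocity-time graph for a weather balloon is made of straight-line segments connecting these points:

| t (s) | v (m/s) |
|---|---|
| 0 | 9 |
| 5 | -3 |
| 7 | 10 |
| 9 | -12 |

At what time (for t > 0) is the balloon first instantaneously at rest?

v changes sign on 0–5 s (from 9 to -3); the graph is linear there, so v = 0 at t = 0 + (-9)·(5 − 0)/(-3 − 9) = 3.75 s.

t = 3.75 s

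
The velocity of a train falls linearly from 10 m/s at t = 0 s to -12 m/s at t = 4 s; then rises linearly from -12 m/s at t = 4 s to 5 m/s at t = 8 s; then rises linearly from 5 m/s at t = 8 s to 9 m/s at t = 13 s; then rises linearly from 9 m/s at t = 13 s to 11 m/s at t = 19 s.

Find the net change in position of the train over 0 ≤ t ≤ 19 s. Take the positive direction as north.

Net displacement equals the area under the velocity-time graph (areas below the axis count negative).
0–4 s: ½(10 + -12)(4) = -4 m
4–8 s: ½(-12 + 5)(4) = -14 m
8–13 s: ½(5 + 9)(5) = 35 m
13–19 s: ½(9 + 11)(6) = 60 m
Net displacement = 77 m

77 m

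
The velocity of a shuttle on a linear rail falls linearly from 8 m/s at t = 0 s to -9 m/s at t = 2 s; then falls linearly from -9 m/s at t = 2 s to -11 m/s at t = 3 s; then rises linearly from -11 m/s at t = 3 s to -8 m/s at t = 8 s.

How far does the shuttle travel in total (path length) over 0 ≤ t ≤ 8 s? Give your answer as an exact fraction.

2245/34 m

Total distance travelled is ∫|v| dt — sum the magnitudes of each area piece.
0–2 s: v = 0 at t = 16/17 s; triangle areas 64/17 + 81/17 = 145/17 m
2–3 s: |½(-9 + -11)(1)| = 10 m
3–8 s: |½(-11 + -8)(5)| = 47.5 m
Total distance = 2245/34 m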